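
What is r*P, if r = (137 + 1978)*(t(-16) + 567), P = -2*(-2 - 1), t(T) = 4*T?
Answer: 6383070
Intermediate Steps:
P = 6 (P = -2*(-3) = 6)
r = 1063845 (r = (137 + 1978)*(4*(-16) + 567) = 2115*(-64 + 567) = 2115*503 = 1063845)
r*P = 1063845*6 = 6383070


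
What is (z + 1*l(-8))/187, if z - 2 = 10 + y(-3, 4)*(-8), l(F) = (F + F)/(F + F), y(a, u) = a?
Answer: 37/187 ≈ 0.19786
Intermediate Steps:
l(F) = 1 (l(F) = (2*F)/((2*F)) = (2*F)*(1/(2*F)) = 1)
z = 36 (z = 2 + (10 - 3*(-8)) = 2 + (10 + 24) = 2 + 34 = 36)
(z + 1*l(-8))/187 = (36 + 1*1)/187 = (36 + 1)*(1/187) = 37*(1/187) = 37/187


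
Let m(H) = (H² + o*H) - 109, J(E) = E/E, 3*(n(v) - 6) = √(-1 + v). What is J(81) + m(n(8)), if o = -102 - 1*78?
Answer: -10361/9 - 56*√7 ≈ -1299.4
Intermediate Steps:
o = -180 (o = -102 - 78 = -180)
n(v) = 6 + √(-1 + v)/3
J(E) = 1
m(H) = -109 + H² - 180*H (m(H) = (H² - 180*H) - 109 = -109 + H² - 180*H)
J(81) + m(n(8)) = 1 + (-109 + (6 + √(-1 + 8)/3)² - 180*(6 + √(-1 + 8)/3)) = 1 + (-109 + (6 + √7/3)² - 180*(6 + √7/3)) = 1 + (-109 + (6 + √7/3)² + (-1080 - 60*√7)) = 1 + (-1189 + (6 + √7/3)² - 60*√7) = -1188 + (6 + √7/3)² - 60*√7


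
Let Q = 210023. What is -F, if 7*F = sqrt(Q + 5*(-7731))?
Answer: -2*sqrt(42842)/7 ≈ -59.138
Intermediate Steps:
F = 2*sqrt(42842)/7 (F = sqrt(210023 + 5*(-7731))/7 = sqrt(210023 - 38655)/7 = sqrt(171368)/7 = (2*sqrt(42842))/7 = 2*sqrt(42842)/7 ≈ 59.138)
-F = -2*sqrt(42842)/7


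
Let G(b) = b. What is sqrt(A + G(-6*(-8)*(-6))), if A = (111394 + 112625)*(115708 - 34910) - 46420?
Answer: sqrt(18100240454) ≈ 1.3454e+5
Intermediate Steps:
A = 18100240742 (A = 224019*80798 - 46420 = 18100287162 - 46420 = 18100240742)
sqrt(A + G(-6*(-8)*(-6))) = sqrt(18100240742 - 6*(-8)*(-6)) = sqrt(18100240742 + 48*(-6)) = sqrt(18100240742 - 288) = sqrt(18100240454)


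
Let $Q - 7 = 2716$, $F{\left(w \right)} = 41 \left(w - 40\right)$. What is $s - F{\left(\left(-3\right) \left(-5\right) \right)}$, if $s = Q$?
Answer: $3748$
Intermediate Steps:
$F{\left(w \right)} = -1640 + 41 w$ ($F{\left(w \right)} = 41 \left(-40 + w\right) = -1640 + 41 w$)
$Q = 2723$ ($Q = 7 + 2716 = 2723$)
$s = 2723$
$s - F{\left(\left(-3\right) \left(-5\right) \right)} = 2723 - \left(-1640 + 41 \left(\left(-3\right) \left(-5\right)\right)\right) = 2723 - \left(-1640 + 41 \cdot 15\right) = 2723 - \left(-1640 + 615\right) = 2723 - -1025 = 2723 + 1025 = 3748$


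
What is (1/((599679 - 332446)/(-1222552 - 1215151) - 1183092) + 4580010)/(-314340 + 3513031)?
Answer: 13208873347152631387/9225111800123754119 ≈ 1.4318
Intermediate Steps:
(1/((599679 - 332446)/(-1222552 - 1215151) - 1183092) + 4580010)/(-314340 + 3513031) = (1/(267233/(-2437703) - 1183092) + 4580010)/3198691 = (1/(267233*(-1/2437703) - 1183092) + 4580010)*(1/3198691) = (1/(-267233/2437703 - 1183092) + 4580010)*(1/3198691) = (1/(-2884027184909/2437703) + 4580010)*(1/3198691) = (-2437703/2884027184909 + 4580010)*(1/3198691) = (13208873347152631387/2884027184909)*(1/3198691) = 13208873347152631387/9225111800123754119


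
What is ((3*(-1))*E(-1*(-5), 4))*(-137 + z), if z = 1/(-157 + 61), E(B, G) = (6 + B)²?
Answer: 1591513/32 ≈ 49735.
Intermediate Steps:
z = -1/96 (z = 1/(-96) = -1/96 ≈ -0.010417)
((3*(-1))*E(-1*(-5), 4))*(-137 + z) = ((3*(-1))*(6 - 1*(-5))²)*(-137 - 1/96) = -3*(6 + 5)²*(-13153/96) = -3*11²*(-13153/96) = -3*121*(-13153/96) = -363*(-13153/96) = 1591513/32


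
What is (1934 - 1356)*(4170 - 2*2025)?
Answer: 69360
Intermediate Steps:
(1934 - 1356)*(4170 - 2*2025) = 578*(4170 - 4050) = 578*120 = 69360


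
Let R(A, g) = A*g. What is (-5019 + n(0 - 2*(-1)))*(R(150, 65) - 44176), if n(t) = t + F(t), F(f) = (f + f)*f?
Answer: 172439834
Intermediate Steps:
F(f) = 2*f² (F(f) = (2*f)*f = 2*f²)
n(t) = t + 2*t²
(-5019 + n(0 - 2*(-1)))*(R(150, 65) - 44176) = (-5019 + (0 - 2*(-1))*(1 + 2*(0 - 2*(-1))))*(150*65 - 44176) = (-5019 + (0 + 2)*(1 + 2*(0 + 2)))*(9750 - 44176) = (-5019 + 2*(1 + 2*2))*(-34426) = (-5019 + 2*(1 + 4))*(-34426) = (-5019 + 2*5)*(-34426) = (-5019 + 10)*(-34426) = -5009*(-34426) = 172439834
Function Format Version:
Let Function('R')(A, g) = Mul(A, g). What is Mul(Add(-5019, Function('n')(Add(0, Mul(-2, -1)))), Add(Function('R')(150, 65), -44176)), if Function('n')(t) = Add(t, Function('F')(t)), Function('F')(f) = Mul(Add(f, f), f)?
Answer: 172439834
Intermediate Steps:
Function('F')(f) = Mul(2, Pow(f, 2)) (Function('F')(f) = Mul(Mul(2, f), f) = Mul(2, Pow(f, 2)))
Function('n')(t) = Add(t, Mul(2, Pow(t, 2)))
Mul(Add(-5019, Function('n')(Add(0, Mul(-2, -1)))), Add(Function('R')(150, 65), -44176)) = Mul(Add(-5019, Mul(Add(0, Mul(-2, -1)), Add(1, Mul(2, Add(0, Mul(-2, -1)))))), Add(Mul(150, 65), -44176)) = Mul(Add(-5019, Mul(Add(0, 2), Add(1, Mul(2, Add(0, 2))))), Add(9750, -44176)) = Mul(Add(-5019, Mul(2, Add(1, Mul(2, 2)))), -34426) = Mul(Add(-5019, Mul(2, Add(1, 4))), -34426) = Mul(Add(-5019, Mul(2, 5)), -34426) = Mul(Add(-5019, 10), -34426) = Mul(-5009, -34426) = 172439834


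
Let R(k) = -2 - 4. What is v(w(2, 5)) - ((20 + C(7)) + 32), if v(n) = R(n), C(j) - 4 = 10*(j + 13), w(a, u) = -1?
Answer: -262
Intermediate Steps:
R(k) = -6
C(j) = 134 + 10*j (C(j) = 4 + 10*(j + 13) = 4 + 10*(13 + j) = 4 + (130 + 10*j) = 134 + 10*j)
v(n) = -6
v(w(2, 5)) - ((20 + C(7)) + 32) = -6 - ((20 + (134 + 10*7)) + 32) = -6 - ((20 + (134 + 70)) + 32) = -6 - ((20 + 204) + 32) = -6 - (224 + 32) = -6 - 1*256 = -6 - 256 = -262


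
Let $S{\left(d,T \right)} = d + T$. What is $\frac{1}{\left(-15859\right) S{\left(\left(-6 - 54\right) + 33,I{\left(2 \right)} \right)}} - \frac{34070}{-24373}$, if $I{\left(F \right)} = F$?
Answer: $\frac{13507927623}{9663285175} \approx 1.3979$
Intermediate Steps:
$S{\left(d,T \right)} = T + d$
$\frac{1}{\left(-15859\right) S{\left(\left(-6 - 54\right) + 33,I{\left(2 \right)} \right)}} - \frac{34070}{-24373} = \frac{1}{\left(-15859\right) \left(2 + \left(\left(-6 - 54\right) + 33\right)\right)} - \frac{34070}{-24373} = - \frac{1}{15859 \left(2 + \left(-60 + 33\right)\right)} - - \frac{34070}{24373} = - \frac{1}{15859 \left(2 - 27\right)} + \frac{34070}{24373} = - \frac{1}{15859 \left(-25\right)} + \frac{34070}{24373} = \left(- \frac{1}{15859}\right) \left(- \frac{1}{25}\right) + \frac{34070}{24373} = \frac{1}{396475} + \frac{34070}{24373} = \frac{13507927623}{9663285175}$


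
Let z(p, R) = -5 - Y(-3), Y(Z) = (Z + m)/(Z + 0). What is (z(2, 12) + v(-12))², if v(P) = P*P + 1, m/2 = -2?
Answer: 170569/9 ≈ 18952.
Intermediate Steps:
m = -4 (m = 2*(-2) = -4)
Y(Z) = (-4 + Z)/Z (Y(Z) = (Z - 4)/(Z + 0) = (-4 + Z)/Z)
z(p, R) = -22/3 (z(p, R) = -5 - (-4 - 3)/(-3) = -5 - (-1)*(-7)/3 = -5 - 1*7/3 = -5 - 7/3 = -22/3)
v(P) = 1 + P² (v(P) = P² + 1 = 1 + P²)
(z(2, 12) + v(-12))² = (-22/3 + (1 + (-12)²))² = (-22/3 + (1 + 144))² = (-22/3 + 145)² = (413/3)² = 170569/9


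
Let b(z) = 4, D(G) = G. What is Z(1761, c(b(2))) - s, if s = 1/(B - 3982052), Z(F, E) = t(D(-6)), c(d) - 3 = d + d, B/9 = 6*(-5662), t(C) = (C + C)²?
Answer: 617443201/4287800 ≈ 144.00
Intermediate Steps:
t(C) = 4*C² (t(C) = (2*C)² = 4*C²)
B = -305748 (B = 9*(6*(-5662)) = 9*(-33972) = -305748)
c(d) = 3 + 2*d (c(d) = 3 + (d + d) = 3 + 2*d)
Z(F, E) = 144 (Z(F, E) = 4*(-6)² = 4*36 = 144)
s = -1/4287800 (s = 1/(-305748 - 3982052) = 1/(-4287800) = -1/4287800 ≈ -2.3322e-7)
Z(1761, c(b(2))) - s = 144 - 1*(-1/4287800) = 144 + 1/4287800 = 617443201/4287800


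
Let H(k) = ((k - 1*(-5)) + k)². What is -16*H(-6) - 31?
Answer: -815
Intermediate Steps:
H(k) = (5 + 2*k)² (H(k) = ((k + 5) + k)² = ((5 + k) + k)² = (5 + 2*k)²)
-16*H(-6) - 31 = -16*(5 + 2*(-6))² - 31 = -16*(5 - 12)² - 31 = -16*(-7)² - 31 = -16*49 - 31 = -784 - 31 = -815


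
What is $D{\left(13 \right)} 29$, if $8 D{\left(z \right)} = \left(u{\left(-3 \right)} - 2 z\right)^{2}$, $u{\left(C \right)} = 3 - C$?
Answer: $1450$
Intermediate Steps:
$D{\left(z \right)} = \frac{\left(6 - 2 z\right)^{2}}{8}$ ($D{\left(z \right)} = \frac{\left(\left(3 - -3\right) - 2 z\right)^{2}}{8} = \frac{\left(\left(3 + 3\right) - 2 z\right)^{2}}{8} = \frac{\left(6 - 2 z\right)^{2}}{8}$)
$D{\left(13 \right)} 29 = \frac{\left(-3 + 13\right)^{2}}{2} \cdot 29 = \frac{10^{2}}{2} \cdot 29 = \frac{1}{2} \cdot 100 \cdot 29 = 50 \cdot 29 = 1450$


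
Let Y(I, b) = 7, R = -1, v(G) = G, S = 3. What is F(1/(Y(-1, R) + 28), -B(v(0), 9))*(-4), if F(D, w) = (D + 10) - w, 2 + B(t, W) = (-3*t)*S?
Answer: -1124/35 ≈ -32.114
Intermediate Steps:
B(t, W) = -2 - 9*t (B(t, W) = -2 - 3*t*3 = -2 - 9*t)
F(D, w) = 10 + D - w (F(D, w) = (10 + D) - w = 10 + D - w)
F(1/(Y(-1, R) + 28), -B(v(0), 9))*(-4) = (10 + 1/(7 + 28) - (-1)*(-2 - 9*0))*(-4) = (10 + 1/35 - (-1)*(-2 + 0))*(-4) = (10 + 1/35 - (-1)*(-2))*(-4) = (10 + 1/35 - 1*2)*(-4) = (10 + 1/35 - 2)*(-4) = (281/35)*(-4) = -1124/35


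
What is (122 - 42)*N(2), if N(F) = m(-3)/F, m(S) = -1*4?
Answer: -160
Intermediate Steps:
m(S) = -4
N(F) = -4/F
(122 - 42)*N(2) = (122 - 42)*(-4/2) = 80*(-4*1/2) = 80*(-2) = -160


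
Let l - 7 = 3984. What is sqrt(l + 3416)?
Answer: 3*sqrt(823) ≈ 86.064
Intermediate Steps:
l = 3991 (l = 7 + 3984 = 3991)
sqrt(l + 3416) = sqrt(3991 + 3416) = sqrt(7407) = 3*sqrt(823)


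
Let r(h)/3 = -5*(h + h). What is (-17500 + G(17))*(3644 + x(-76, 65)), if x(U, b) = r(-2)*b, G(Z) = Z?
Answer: -131891752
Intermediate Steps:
r(h) = -30*h (r(h) = 3*(-5*(h + h)) = 3*(-10*h) = -30*h)
x(U, b) = 60*b (x(U, b) = (-30*(-2))*b = 60*b)
(-17500 + G(17))*(3644 + x(-76, 65)) = (-17500 + 17)*(3644 + 60*65) = -17483*(3644 + 3900) = -17483*7544 = -131891752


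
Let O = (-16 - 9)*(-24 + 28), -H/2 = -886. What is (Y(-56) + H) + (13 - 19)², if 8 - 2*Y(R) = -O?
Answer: 1762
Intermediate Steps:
H = 1772 (H = -2*(-886) = 1772)
O = -100 (O = -25*4 = -100)
Y(R) = -46 (Y(R) = 4 - (-1)*(-100)/2 = 4 - ½*100 = 4 - 50 = -46)
(Y(-56) + H) + (13 - 19)² = (-46 + 1772) + (13 - 19)² = 1726 + (-6)² = 1726 + 36 = 1762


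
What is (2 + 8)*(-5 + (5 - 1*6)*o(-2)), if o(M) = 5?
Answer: -100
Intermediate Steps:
(2 + 8)*(-5 + (5 - 1*6)*o(-2)) = (2 + 8)*(-5 + (5 - 1*6)*5) = 10*(-5 + (5 - 6)*5) = 10*(-5 - 1*5) = 10*(-5 - 5) = 10*(-10) = -100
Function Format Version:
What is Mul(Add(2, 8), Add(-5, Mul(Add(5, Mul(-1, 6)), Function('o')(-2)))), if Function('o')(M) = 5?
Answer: -100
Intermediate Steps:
Mul(Add(2, 8), Add(-5, Mul(Add(5, Mul(-1, 6)), Function('o')(-2)))) = Mul(Add(2, 8), Add(-5, Mul(Add(5, Mul(-1, 6)), 5))) = Mul(10, Add(-5, Mul(Add(5, -6), 5))) = Mul(10, Add(-5, Mul(-1, 5))) = Mul(10, Add(-5, -5)) = Mul(10, -10) = -100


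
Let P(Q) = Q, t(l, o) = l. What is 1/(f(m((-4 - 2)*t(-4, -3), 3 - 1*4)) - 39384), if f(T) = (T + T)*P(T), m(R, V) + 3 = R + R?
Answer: -1/35334 ≈ -2.8301e-5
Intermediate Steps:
m(R, V) = -3 + 2*R (m(R, V) = -3 + (R + R) = -3 + 2*R)
f(T) = 2*T**2 (f(T) = (T + T)*T = (2*T)*T = 2*T**2)
1/(f(m((-4 - 2)*t(-4, -3), 3 - 1*4)) - 39384) = 1/(2*(-3 + 2*((-4 - 2)*(-4)))**2 - 39384) = 1/(2*(-3 + 2*(-6*(-4)))**2 - 39384) = 1/(2*(-3 + 2*24)**2 - 39384) = 1/(2*(-3 + 48)**2 - 39384) = 1/(2*45**2 - 39384) = 1/(2*2025 - 39384) = 1/(4050 - 39384) = 1/(-35334) = -1/35334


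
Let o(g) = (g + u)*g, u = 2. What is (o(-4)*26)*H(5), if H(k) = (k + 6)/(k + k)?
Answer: 1144/5 ≈ 228.80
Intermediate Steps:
o(g) = g*(2 + g) (o(g) = (g + 2)*g = (2 + g)*g = g*(2 + g))
H(k) = (6 + k)/(2*k) (H(k) = (6 + k)/((2*k)) = (6 + k)*(1/(2*k)) = (6 + k)/(2*k))
(o(-4)*26)*H(5) = (-4*(2 - 4)*26)*((1/2)*(6 + 5)/5) = (-4*(-2)*26)*((1/2)*(1/5)*11) = (8*26)*(11/10) = 208*(11/10) = 1144/5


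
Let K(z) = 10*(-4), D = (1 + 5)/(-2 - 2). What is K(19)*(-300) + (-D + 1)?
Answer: 24005/2 ≈ 12003.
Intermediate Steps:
D = -3/2 (D = 6/(-4) = 6*(-1/4) = -3/2 ≈ -1.5000)
K(z) = -40
K(19)*(-300) + (-D + 1) = -40*(-300) + (-1*(-3/2) + 1) = 12000 + (3/2 + 1) = 12000 + 5/2 = 24005/2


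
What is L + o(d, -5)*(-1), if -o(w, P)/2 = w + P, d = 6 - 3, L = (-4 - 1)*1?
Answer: -9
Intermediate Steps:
L = -5 (L = -5*1 = -5)
d = 3
o(w, P) = -2*P - 2*w (o(w, P) = -2*(w + P) = -2*(P + w) = -2*P - 2*w)
L + o(d, -5)*(-1) = -5 + (-2*(-5) - 2*3)*(-1) = -5 + (10 - 6)*(-1) = -5 + 4*(-1) = -5 - 4 = -9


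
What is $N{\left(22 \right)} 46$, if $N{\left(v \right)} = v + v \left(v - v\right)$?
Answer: $1012$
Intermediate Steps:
$N{\left(v \right)} = v$ ($N{\left(v \right)} = v + v 0 = v + 0 = v$)
$N{\left(22 \right)} 46 = 22 \cdot 46 = 1012$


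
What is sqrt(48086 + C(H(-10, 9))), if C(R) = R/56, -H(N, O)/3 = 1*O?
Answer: sqrt(37699046)/28 ≈ 219.28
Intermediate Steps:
H(N, O) = -3*O
C(R) = R/56 (C(R) = R*(1/56) = R/56)
sqrt(48086 + C(H(-10, 9))) = sqrt(48086 + (-3*9)/56) = sqrt(48086 + (1/56)*(-27)) = sqrt(48086 - 27/56) = sqrt(2692789/56) = sqrt(37699046)/28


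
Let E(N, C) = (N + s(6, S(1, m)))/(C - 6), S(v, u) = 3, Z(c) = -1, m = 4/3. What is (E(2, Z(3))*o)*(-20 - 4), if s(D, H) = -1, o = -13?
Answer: -312/7 ≈ -44.571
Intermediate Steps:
m = 4/3 (m = 4*(1/3) = 4/3 ≈ 1.3333)
E(N, C) = (-1 + N)/(-6 + C) (E(N, C) = (N - 1)/(C - 6) = (-1 + N)/(-6 + C))
(E(2, Z(3))*o)*(-20 - 4) = (((-1 + 2)/(-6 - 1))*(-13))*(-20 - 4) = ((1/(-7))*(-13))*(-24) = (-1/7*1*(-13))*(-24) = -1/7*(-13)*(-24) = (13/7)*(-24) = -312/7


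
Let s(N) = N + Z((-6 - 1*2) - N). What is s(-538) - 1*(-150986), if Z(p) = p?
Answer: 150978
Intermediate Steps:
s(N) = -8 (s(N) = N + ((-6 - 1*2) - N) = N + ((-6 - 2) - N) = N + (-8 - N) = -8)
s(-538) - 1*(-150986) = -8 - 1*(-150986) = -8 + 150986 = 150978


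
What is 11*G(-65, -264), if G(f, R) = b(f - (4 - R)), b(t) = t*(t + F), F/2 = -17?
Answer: 1344321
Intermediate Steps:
F = -34 (F = 2*(-17) = -34)
b(t) = t*(-34 + t) (b(t) = t*(t - 34) = t*(-34 + t))
G(f, R) = (-38 + R + f)*(-4 + R + f) (G(f, R) = (f - (4 - R))*(-34 + (f - (4 - R))) = (f + (-4 + R))*(-34 + (f + (-4 + R))) = (-4 + R + f)*(-34 + (-4 + R + f)) = (-4 + R + f)*(-38 + R + f) = (-38 + R + f)*(-4 + R + f))
11*G(-65, -264) = 11*((-38 - 264 - 65)*(-4 - 264 - 65)) = 11*(-367*(-333)) = 11*122211 = 1344321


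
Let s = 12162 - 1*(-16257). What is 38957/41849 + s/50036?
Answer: 3138559183/2093956564 ≈ 1.4989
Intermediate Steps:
s = 28419 (s = 12162 + 16257 = 28419)
38957/41849 + s/50036 = 38957/41849 + 28419/50036 = 3138559183/2093956564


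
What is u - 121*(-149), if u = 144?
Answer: 18173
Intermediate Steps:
u - 121*(-149) = 144 - 121*(-149) = 144 + 18029 = 18173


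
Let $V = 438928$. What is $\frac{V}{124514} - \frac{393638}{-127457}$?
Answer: $\frac{52478944014}{7935090449} \approx 6.6135$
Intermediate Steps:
$\frac{V}{124514} - \frac{393638}{-127457} = \frac{438928}{124514} - \frac{393638}{-127457} = 438928 \cdot \frac{1}{124514} - - \frac{393638}{127457} = \frac{219464}{62257} + \frac{393638}{127457} = \frac{52478944014}{7935090449}$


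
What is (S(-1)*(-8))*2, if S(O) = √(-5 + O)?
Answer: -16*I*√6 ≈ -39.192*I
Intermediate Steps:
(S(-1)*(-8))*2 = (√(-5 - 1)*(-8))*2 = (√(-6)*(-8))*2 = ((I*√6)*(-8))*2 = -8*I*√6*2 = -16*I*√6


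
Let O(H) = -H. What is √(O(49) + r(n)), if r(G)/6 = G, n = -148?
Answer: I*√937 ≈ 30.61*I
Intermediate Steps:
r(G) = 6*G
√(O(49) + r(n)) = √(-1*49 + 6*(-148)) = √(-49 - 888) = √(-937) = I*√937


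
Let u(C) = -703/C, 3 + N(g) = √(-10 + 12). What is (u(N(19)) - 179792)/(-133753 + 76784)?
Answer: 1256435/398783 - 703*√2/398783 ≈ 3.1482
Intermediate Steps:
N(g) = -3 + √2 (N(g) = -3 + √(-10 + 12) = -3 + √2)
(u(N(19)) - 179792)/(-133753 + 76784) = (-703/(-3 + √2) - 179792)/(-133753 + 76784) = (-179792 - 703/(-3 + √2))/(-56969) = (-179792 - 703/(-3 + √2))*(-1/56969) = 179792/56969 + 703/(56969*(-3 + √2))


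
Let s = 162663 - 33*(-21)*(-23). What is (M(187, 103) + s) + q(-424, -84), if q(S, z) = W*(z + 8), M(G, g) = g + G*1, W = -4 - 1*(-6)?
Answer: 146862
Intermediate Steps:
W = 2 (W = -4 + 6 = 2)
M(G, g) = G + g (M(G, g) = g + G = G + g)
q(S, z) = 16 + 2*z (q(S, z) = 2*(z + 8) = 2*(8 + z) = 16 + 2*z)
s = 146724 (s = 162663 + 693*(-23) = 162663 - 15939 = 146724)
(M(187, 103) + s) + q(-424, -84) = ((187 + 103) + 146724) + (16 + 2*(-84)) = (290 + 146724) + (16 - 168) = 147014 - 152 = 146862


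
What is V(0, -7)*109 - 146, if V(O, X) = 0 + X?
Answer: -909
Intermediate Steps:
V(O, X) = X
V(0, -7)*109 - 146 = -7*109 - 146 = -763 - 146 = -909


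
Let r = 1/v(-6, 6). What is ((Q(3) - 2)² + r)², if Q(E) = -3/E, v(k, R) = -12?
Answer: 11449/144 ≈ 79.507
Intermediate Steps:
r = -1/12 (r = 1/(-12) = -1/12 ≈ -0.083333)
((Q(3) - 2)² + r)² = ((-3/3 - 2)² - 1/12)² = ((-3*⅓ - 2)² - 1/12)² = ((-1 - 2)² - 1/12)² = ((-3)² - 1/12)² = (9 - 1/12)² = (107/12)² = 11449/144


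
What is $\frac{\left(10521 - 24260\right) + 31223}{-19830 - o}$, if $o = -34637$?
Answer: $\frac{17484}{14807} \approx 1.1808$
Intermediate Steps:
$\frac{\left(10521 - 24260\right) + 31223}{-19830 - o} = \frac{\left(10521 - 24260\right) + 31223}{-19830 - -34637} = \frac{\left(10521 - 24260\right) + 31223}{-19830 + 34637} = \frac{-13739 + 31223}{14807} = 17484 \cdot \frac{1}{14807} = \frac{17484}{14807}$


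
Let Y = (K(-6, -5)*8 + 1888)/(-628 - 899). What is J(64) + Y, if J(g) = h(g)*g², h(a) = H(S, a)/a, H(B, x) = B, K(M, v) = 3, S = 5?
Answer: 486728/1527 ≈ 318.75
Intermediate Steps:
h(a) = 5/a
Y = -1912/1527 (Y = (3*8 + 1888)/(-628 - 899) = (24 + 1888)/(-1527) = 1912*(-1/1527) = -1912/1527 ≈ -1.2521)
J(g) = 5*g (J(g) = (5/g)*g² = 5*g)
J(64) + Y = 5*64 - 1912/1527 = 320 - 1912/1527 = 486728/1527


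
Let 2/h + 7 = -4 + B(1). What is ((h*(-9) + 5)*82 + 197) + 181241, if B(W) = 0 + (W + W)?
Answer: 182012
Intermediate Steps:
B(W) = 2*W (B(W) = 0 + 2*W = 2*W)
h = -2/9 (h = 2/(-7 + (-4 + 2*1)) = 2/(-7 + (-4 + 2)) = 2/(-7 - 2) = 2/(-9) = 2*(-⅑) = -2/9 ≈ -0.22222)
((h*(-9) + 5)*82 + 197) + 181241 = ((-2/9*(-9) + 5)*82 + 197) + 181241 = ((2 + 5)*82 + 197) + 181241 = (7*82 + 197) + 181241 = (574 + 197) + 181241 = 771 + 181241 = 182012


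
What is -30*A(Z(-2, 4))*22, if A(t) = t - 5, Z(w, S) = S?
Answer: 660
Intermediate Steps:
A(t) = -5 + t
-30*A(Z(-2, 4))*22 = -30*(-5 + 4)*22 = -30*(-1)*22 = 30*22 = 660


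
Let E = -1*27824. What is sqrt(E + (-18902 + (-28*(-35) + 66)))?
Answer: 4*I*sqrt(2855) ≈ 213.73*I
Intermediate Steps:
E = -27824
sqrt(E + (-18902 + (-28*(-35) + 66))) = sqrt(-27824 + (-18902 + (-28*(-35) + 66))) = sqrt(-27824 + (-18902 + (980 + 66))) = sqrt(-27824 + (-18902 + 1046)) = sqrt(-27824 - 17856) = sqrt(-45680) = 4*I*sqrt(2855)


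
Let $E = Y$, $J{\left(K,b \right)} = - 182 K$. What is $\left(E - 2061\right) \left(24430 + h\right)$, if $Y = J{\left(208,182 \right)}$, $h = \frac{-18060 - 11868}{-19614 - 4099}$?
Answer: $- \frac{23125455623006}{23713} \approx -9.7522 \cdot 10^{8}$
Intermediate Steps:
$h = \frac{29928}{23713}$ ($h = - \frac{29928}{-23713} = \left(-29928\right) \left(- \frac{1}{23713}\right) = \frac{29928}{23713} \approx 1.2621$)
$Y = -37856$ ($Y = \left(-182\right) 208 = -37856$)
$E = -37856$
$\left(E - 2061\right) \left(24430 + h\right) = \left(-37856 - 2061\right) \left(24430 + \frac{29928}{23713}\right) = \left(-39917\right) \frac{579338518}{23713} = - \frac{23125455623006}{23713}$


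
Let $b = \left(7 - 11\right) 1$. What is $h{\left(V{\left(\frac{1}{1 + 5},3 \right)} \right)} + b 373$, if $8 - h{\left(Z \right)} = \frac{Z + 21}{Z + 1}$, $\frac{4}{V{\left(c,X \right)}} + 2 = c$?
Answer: $- \frac{19085}{13} \approx -1468.1$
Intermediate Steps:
$V{\left(c,X \right)} = \frac{4}{-2 + c}$
$b = -4$ ($b = \left(-4\right) 1 = -4$)
$h{\left(Z \right)} = 8 - \frac{21 + Z}{1 + Z}$ ($h{\left(Z \right)} = 8 - \frac{Z + 21}{Z + 1} = 8 - \frac{21 + Z}{1 + Z}$)
$h{\left(V{\left(\frac{1}{1 + 5},3 \right)} \right)} + b 373 = \frac{-13 + 7 \frac{4}{-2 + \frac{1}{1 + 5}}}{1 + \frac{4}{-2 + \frac{1}{1 + 5}}} - 1492 = \frac{-13 + 7 \frac{4}{-2 + \frac{1}{6}}}{1 + \frac{4}{-2 + \frac{1}{6}}} - 1492 = \frac{-13 + 7 \frac{4}{- \frac{11}{6}}}{1 + \frac{4}{- \frac{11}{6}}} - 1492 = \frac{-13 + 7 \cdot 4 \left(- \frac{6}{11}\right)}{1 + 4 \left(- \frac{6}{11}\right)} - 1492 = \frac{-13 + 7 \left(- \frac{24}{11}\right)}{1 - \frac{24}{11}} - 1492 = \frac{-13 - \frac{168}{11}}{- \frac{13}{11}} - 1492 = \left(- \frac{11}{13}\right) \left(- \frac{311}{11}\right) - 1492 = \frac{311}{13} - 1492 = - \frac{19085}{13}$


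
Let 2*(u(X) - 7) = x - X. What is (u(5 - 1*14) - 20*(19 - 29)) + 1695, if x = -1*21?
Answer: 1896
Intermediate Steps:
x = -21
u(X) = -7/2 - X/2 (u(X) = 7 + (-21 - X)/2 = 7 + (-21/2 - X/2) = -7/2 - X/2)
(u(5 - 1*14) - 20*(19 - 29)) + 1695 = ((-7/2 - (5 - 1*14)/2) - 20*(19 - 29)) + 1695 = ((-7/2 - (5 - 14)/2) - 20*(-10)) + 1695 = ((-7/2 - ½*(-9)) + 200) + 1695 = ((-7/2 + 9/2) + 200) + 1695 = (1 + 200) + 1695 = 201 + 1695 = 1896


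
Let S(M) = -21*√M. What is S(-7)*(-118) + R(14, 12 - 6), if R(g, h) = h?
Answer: 6 + 2478*I*√7 ≈ 6.0 + 6556.2*I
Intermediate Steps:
S(-7)*(-118) + R(14, 12 - 6) = -21*I*√7*(-118) + (12 - 6) = -21*I*√7*(-118) + 6 = 2478*I*√7 + 6 = 6 + 2478*I*√7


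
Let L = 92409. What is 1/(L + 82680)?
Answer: 1/175089 ≈ 5.7114e-6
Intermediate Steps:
1/(L + 82680) = 1/(92409 + 82680) = 1/175089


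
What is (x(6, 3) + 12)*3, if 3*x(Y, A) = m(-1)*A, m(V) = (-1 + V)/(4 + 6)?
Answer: 177/5 ≈ 35.400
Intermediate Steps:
m(V) = -1/10 + V/10 (m(V) = (-1 + V)/10 = (-1 + V)*(1/10) = -1/10 + V/10)
x(Y, A) = -A/15 (x(Y, A) = ((-1/10 + (1/10)*(-1))*A)/3 = ((-1/10 - 1/10)*A)/3 = (-A/5)/3 = -A/15)
(x(6, 3) + 12)*3 = (-1/15*3 + 12)*3 = (-1/5 + 12)*3 = (59/5)*3 = 177/5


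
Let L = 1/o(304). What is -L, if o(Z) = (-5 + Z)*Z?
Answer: -1/90896 ≈ -1.1002e-5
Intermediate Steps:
o(Z) = Z*(-5 + Z)
L = 1/90896 (L = 1/(304*(-5 + 304)) = 1/(304*299) = 1/90896 ≈ 1.1002e-5)
-L = -1*1/90896 = -1/90896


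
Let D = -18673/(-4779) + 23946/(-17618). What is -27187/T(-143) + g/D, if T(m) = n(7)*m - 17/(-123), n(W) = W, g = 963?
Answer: 1337376066438237/3301441011985 ≈ 405.09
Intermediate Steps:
D = 107271490/42098211 (D = -18673*(-1/4779) + 23946*(-1/17618) = 18673/4779 - 11973/8809 = 107271490/42098211 ≈ 2.5481)
T(m) = 17/123 + 7*m (T(m) = 7*m - 17/(-123) = 7*m - 17*(-1/123) = 7*m + 17/123 = 17/123 + 7*m)
-27187/T(-143) + g/D = -27187/(17/123 + 7*(-143)) + 963/(107271490/42098211) = -27187/(17/123 - 1001) + 963*(42098211/107271490) = -27187/(-123106/123) + 40540577193/107271490 = -27187*(-123/123106) + 40540577193/107271490 = 3344001/123106 + 40540577193/107271490 = 1337376066438237/3301441011985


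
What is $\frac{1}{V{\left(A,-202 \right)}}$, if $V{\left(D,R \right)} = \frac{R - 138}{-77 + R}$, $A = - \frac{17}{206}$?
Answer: $\frac{279}{340} \approx 0.82059$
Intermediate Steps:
$A = - \frac{17}{206}$ ($A = \left(-17\right) \frac{1}{206} = - \frac{17}{206} \approx -0.082524$)
$V{\left(D,R \right)} = \frac{-138 + R}{-77 + R}$
$\frac{1}{V{\left(A,-202 \right)}} = \frac{1}{\frac{1}{-77 - 202} \left(-138 - 202\right)} = \frac{1}{\frac{1}{-279} \left(-340\right)} = \frac{1}{\left(- \frac{1}{279}\right) \left(-340\right)} = \frac{1}{\frac{340}{279}} = \frac{279}{340}$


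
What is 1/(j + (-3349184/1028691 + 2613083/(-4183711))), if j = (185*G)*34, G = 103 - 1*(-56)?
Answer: 4303745852301/4304202564271846933 ≈ 9.9989e-7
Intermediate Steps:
G = 159 (G = 103 + 56 = 159)
j = 1000110 (j = (185*159)*34 = 29415*34 = 1000110)
1/(j + (-3349184/1028691 + 2613083/(-4183711))) = 1/(1000110 + (-3349184/1028691 + 2613083/(-4183711))) = 1/(1000110 + (-3349184*1/1028691 + 2613083*(-1/4183711))) = 1/(1000110 + (-3349184/1028691 - 2613083/4183711)) = 1/(1000110 - 16700072906177/4303745852301) = 1/(4304202564271846933/4303745852301) = 4303745852301/4304202564271846933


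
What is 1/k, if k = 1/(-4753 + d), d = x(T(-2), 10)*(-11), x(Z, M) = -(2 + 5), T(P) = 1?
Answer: -4676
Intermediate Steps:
x(Z, M) = -7 (x(Z, M) = -1*7 = -7)
d = 77 (d = -7*(-11) = 77)
k = -1/4676 (k = 1/(-4753 + 77) = 1/(-4676) = -1/4676 ≈ -0.00021386)
1/k = 1/(-1/4676) = -4676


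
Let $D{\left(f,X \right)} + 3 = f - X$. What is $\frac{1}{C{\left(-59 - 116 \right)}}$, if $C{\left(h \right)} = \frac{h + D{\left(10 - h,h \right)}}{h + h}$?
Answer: $- \frac{25}{13} \approx -1.9231$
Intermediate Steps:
$D{\left(f,X \right)} = -3 + f - X$ ($D{\left(f,X \right)} = -3 - \left(X - f\right) = -3 + f - X$)
$C{\left(h \right)} = \frac{7 - h}{2 h}$ ($C{\left(h \right)} = \frac{h - \left(-7 + 2 h\right)}{h + h} = \frac{h - \left(-7 + 2 h\right)}{2 h} = \left(7 - h\right) \frac{1}{2 h} = \frac{7 - h}{2 h}$)
$\frac{1}{C{\left(-59 - 116 \right)}} = \frac{1}{\frac{1}{2} \frac{1}{-59 - 116} \left(7 - \left(-59 - 116\right)\right)} = \frac{1}{\frac{1}{2} \frac{1}{-175} \left(7 - -175\right)} = \frac{1}{\frac{1}{2} \left(- \frac{1}{175}\right) \left(7 + 175\right)} = \frac{1}{\frac{1}{2} \left(- \frac{1}{175}\right) 182} = \frac{1}{- \frac{13}{25}} = - \frac{25}{13}$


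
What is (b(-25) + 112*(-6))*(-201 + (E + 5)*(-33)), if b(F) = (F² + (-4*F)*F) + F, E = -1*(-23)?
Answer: 2893500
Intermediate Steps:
E = 23
b(F) = F - 3*F² (b(F) = (F² - 4*F²) + F = -3*F² + F = F - 3*F²)
(b(-25) + 112*(-6))*(-201 + (E + 5)*(-33)) = (-25*(1 - 3*(-25)) + 112*(-6))*(-201 + (23 + 5)*(-33)) = (-25*(1 + 75) - 672)*(-201 + 28*(-33)) = (-25*76 - 672)*(-201 - 924) = (-1900 - 672)*(-1125) = -2572*(-1125) = 2893500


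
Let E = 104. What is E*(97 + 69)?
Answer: 17264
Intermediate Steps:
E*(97 + 69) = 104*(97 + 69) = 104*166 = 17264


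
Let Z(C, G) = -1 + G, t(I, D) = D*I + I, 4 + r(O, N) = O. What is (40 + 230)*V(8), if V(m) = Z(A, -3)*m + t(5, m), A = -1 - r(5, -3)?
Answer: 3510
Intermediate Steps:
r(O, N) = -4 + O
t(I, D) = I + D*I
A = -2 (A = -1 - (-4 + 5) = -1 - 1*1 = -1 - 1 = -2)
V(m) = 5 + m (V(m) = (-1 - 3)*m + 5*(1 + m) = -4*m + (5 + 5*m) = 5 + m)
(40 + 230)*V(8) = (40 + 230)*(5 + 8) = 270*13 = 3510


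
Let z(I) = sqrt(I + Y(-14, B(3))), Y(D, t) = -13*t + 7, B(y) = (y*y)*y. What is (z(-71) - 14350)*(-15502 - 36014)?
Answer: 739254600 - 51516*I*sqrt(415) ≈ 7.3925e+8 - 1.0495e+6*I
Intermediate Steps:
B(y) = y**3 (B(y) = y**2*y = y**3)
Y(D, t) = 7 - 13*t
z(I) = sqrt(-344 + I) (z(I) = sqrt(I + (7 - 13*3**3)) = sqrt(I + (7 - 13*27)) = sqrt(I + (7 - 351)) = sqrt(I - 344) = sqrt(-344 + I))
(z(-71) - 14350)*(-15502 - 36014) = (sqrt(-344 - 71) - 14350)*(-15502 - 36014) = (sqrt(-415) - 14350)*(-51516) = (I*sqrt(415) - 14350)*(-51516) = (-14350 + I*sqrt(415))*(-51516) = 739254600 - 51516*I*sqrt(415)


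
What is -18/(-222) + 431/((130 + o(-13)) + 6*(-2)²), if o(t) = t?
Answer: 16370/5217 ≈ 3.1378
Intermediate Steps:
-18/(-222) + 431/((130 + o(-13)) + 6*(-2)²) = -18/(-222) + 431/((130 - 13) + 6*(-2)²) = -18*(-1/222) + 431/(117 + 6*4) = 3/37 + 431/(117 + 24) = 3/37 + 431/141 = 16370/5217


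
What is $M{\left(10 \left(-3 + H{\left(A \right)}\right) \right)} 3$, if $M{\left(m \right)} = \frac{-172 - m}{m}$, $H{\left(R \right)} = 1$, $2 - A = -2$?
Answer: $\frac{114}{5} \approx 22.8$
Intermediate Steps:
$A = 4$ ($A = 2 - -2 = 2 + 2 = 4$)
$M{\left(m \right)} = \frac{-172 - m}{m}$
$M{\left(10 \left(-3 + H{\left(A \right)}\right) \right)} 3 = \frac{-172 - 10 \left(-3 + 1\right)}{10 \left(-3 + 1\right)} 3 = \frac{-172 - 10 \left(-2\right)}{10 \left(-2\right)} 3 = \frac{-172 - -20}{-20} \cdot 3 = - \frac{-172 + 20}{20} \cdot 3 = \left(- \frac{1}{20}\right) \left(-152\right) 3 = \frac{38}{5} \cdot 3 = \frac{114}{5}$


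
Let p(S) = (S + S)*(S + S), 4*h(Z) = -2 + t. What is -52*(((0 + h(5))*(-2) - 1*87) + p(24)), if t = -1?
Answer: -115362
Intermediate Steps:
h(Z) = -3/4 (h(Z) = (-2 - 1)/4 = (1/4)*(-3) = -3/4)
p(S) = 4*S**2 (p(S) = (2*S)*(2*S) = 4*S**2)
-52*(((0 + h(5))*(-2) - 1*87) + p(24)) = -52*(((0 - 3/4)*(-2) - 1*87) + 4*24**2) = -52*((-3/4*(-2) - 87) + 4*576) = -52*((3/2 - 87) + 2304) = -52*(-171/2 + 2304) = -52*4437/2 = -115362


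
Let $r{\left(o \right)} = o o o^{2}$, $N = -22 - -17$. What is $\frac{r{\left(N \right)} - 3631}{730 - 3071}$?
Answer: $\frac{3006}{2341} \approx 1.2841$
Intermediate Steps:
$N = -5$ ($N = -22 + 17 = -5$)
$r{\left(o \right)} = o^{4}$ ($r{\left(o \right)} = o^{2} o^{2} = o^{4}$)
$\frac{r{\left(N \right)} - 3631}{730 - 3071} = \frac{\left(-5\right)^{4} - 3631}{730 - 3071} = \frac{625 - 3631}{-2341} = \left(-3006\right) \left(- \frac{1}{2341}\right) = \frac{3006}{2341}$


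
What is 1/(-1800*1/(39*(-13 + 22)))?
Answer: -39/200 ≈ -0.19500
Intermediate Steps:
1/(-1800*1/(39*(-13 + 22))) = 1/(-1800/(39*9)) = 1/(-1800/351) = 1/(-1800*1/351) = 1/(-200/39) = -39/200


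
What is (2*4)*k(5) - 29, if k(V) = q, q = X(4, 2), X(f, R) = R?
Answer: -13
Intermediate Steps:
q = 2
k(V) = 2
(2*4)*k(5) - 29 = (2*4)*2 - 29 = 8*2 - 29 = 16 - 29 = -13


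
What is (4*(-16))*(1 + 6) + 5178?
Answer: 4730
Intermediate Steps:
(4*(-16))*(1 + 6) + 5178 = -64*7 + 5178 = -448 + 5178 = 4730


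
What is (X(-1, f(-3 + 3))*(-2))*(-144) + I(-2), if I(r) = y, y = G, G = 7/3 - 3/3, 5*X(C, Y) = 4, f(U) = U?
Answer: 3476/15 ≈ 231.73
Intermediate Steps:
X(C, Y) = ⅘ (X(C, Y) = (⅕)*4 = ⅘)
G = 4/3 (G = 7*(⅓) - 3*⅓ = 7/3 - 1 = 4/3 ≈ 1.3333)
y = 4/3 ≈ 1.3333
I(r) = 4/3
(X(-1, f(-3 + 3))*(-2))*(-144) + I(-2) = ((⅘)*(-2))*(-144) + 4/3 = -8/5*(-144) + 4/3 = 1152/5 + 4/3 = 3476/15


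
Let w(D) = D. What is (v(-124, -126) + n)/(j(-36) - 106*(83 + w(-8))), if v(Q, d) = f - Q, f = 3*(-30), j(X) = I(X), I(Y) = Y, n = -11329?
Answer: 3765/2662 ≈ 1.4144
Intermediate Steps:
j(X) = X
f = -90
v(Q, d) = -90 - Q
(v(-124, -126) + n)/(j(-36) - 106*(83 + w(-8))) = ((-90 - 1*(-124)) - 11329)/(-36 - 106*(83 - 8)) = ((-90 + 124) - 11329)/(-36 - 106*75) = (34 - 11329)/(-36 - 7950) = -11295/(-7986) = -11295*(-1/7986) = 3765/2662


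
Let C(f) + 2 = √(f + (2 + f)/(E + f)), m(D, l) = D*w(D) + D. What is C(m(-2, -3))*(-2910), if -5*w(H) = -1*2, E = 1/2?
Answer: 5820 - 582*I*√32430/23 ≈ 5820.0 - 4556.9*I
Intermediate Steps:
E = ½ ≈ 0.50000
w(H) = ⅖ (w(H) = -(-1)*2/5 = -⅕*(-2) = ⅖)
m(D, l) = 7*D/5 (m(D, l) = D*(⅖) + D = 2*D/5 + D = 7*D/5)
C(f) = -2 + √(f + (2 + f)/(½ + f))
C(m(-2, -3))*(-2910) = (-2 + √((4 + 2*((7/5)*(-2))² + 3*((7/5)*(-2)))/(1 + 2*((7/5)*(-2)))))*(-2910) = (-2 + √((4 + 2*(-14/5)² + 3*(-14/5))/(1 + 2*(-14/5))))*(-2910) = (-2 + √((4 + 2*(196/25) - 42/5)/(1 - 28/5)))*(-2910) = (-2 + √((4 + 392/25 - 42/5)/(-23/5)))*(-2910) = (-2 + √(-5/23*282/25))*(-2910) = (-2 + √(-282/115))*(-2910) = (-2 + I*√32430/115)*(-2910) = 5820 - 582*I*√32430/23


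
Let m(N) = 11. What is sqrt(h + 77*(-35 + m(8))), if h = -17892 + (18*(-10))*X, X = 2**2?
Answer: 2*I*sqrt(5115) ≈ 143.04*I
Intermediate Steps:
X = 4
h = -18612 (h = -17892 + (18*(-10))*4 = -17892 - 180*4 = -17892 - 720 = -18612)
sqrt(h + 77*(-35 + m(8))) = sqrt(-18612 + 77*(-35 + 11)) = sqrt(-18612 + 77*(-24)) = sqrt(-18612 - 1848) = sqrt(-20460) = 2*I*sqrt(5115)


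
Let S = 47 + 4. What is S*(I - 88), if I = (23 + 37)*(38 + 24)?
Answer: 185232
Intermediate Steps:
I = 3720 (I = 60*62 = 3720)
S = 51
S*(I - 88) = 51*(3720 - 88) = 51*3632 = 185232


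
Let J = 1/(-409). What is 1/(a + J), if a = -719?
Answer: -409/294072 ≈ -0.0013908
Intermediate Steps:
J = -1/409 ≈ -0.0024450
1/(a + J) = 1/(-719 - 1/409) = 1/(-294072/409) = -409/294072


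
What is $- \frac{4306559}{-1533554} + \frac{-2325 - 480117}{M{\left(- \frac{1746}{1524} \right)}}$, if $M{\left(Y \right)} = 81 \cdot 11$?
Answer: $- \frac{22303445903}{41405958} \approx -538.65$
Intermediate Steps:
$M{\left(Y \right)} = 891$
$- \frac{4306559}{-1533554} + \frac{-2325 - 480117}{M{\left(- \frac{1746}{1524} \right)}} = - \frac{4306559}{-1533554} + \frac{-2325 - 480117}{891} = \left(-4306559\right) \left(- \frac{1}{1533554}\right) - \frac{160814}{297} = \frac{4306559}{1533554} - \frac{160814}{297} = - \frac{22303445903}{41405958}$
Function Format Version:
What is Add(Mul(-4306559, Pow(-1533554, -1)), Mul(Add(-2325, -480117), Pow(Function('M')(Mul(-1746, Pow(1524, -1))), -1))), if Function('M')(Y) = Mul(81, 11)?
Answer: Rational(-22303445903, 41405958) ≈ -538.65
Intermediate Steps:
Function('M')(Y) = 891
Add(Mul(-4306559, Pow(-1533554, -1)), Mul(Add(-2325, -480117), Pow(Function('M')(Mul(-1746, Pow(1524, -1))), -1))) = Add(Mul(-4306559, Pow(-1533554, -1)), Mul(Add(-2325, -480117), Pow(891, -1))) = Add(Mul(-4306559, Rational(-1, 1533554)), Mul(-482442, Rational(1, 891))) = Add(Rational(4306559, 1533554), Rational(-160814, 297)) = Rational(-22303445903, 41405958)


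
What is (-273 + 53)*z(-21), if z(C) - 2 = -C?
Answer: -5060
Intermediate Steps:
z(C) = 2 - C
(-273 + 53)*z(-21) = (-273 + 53)*(2 - 1*(-21)) = -220*(2 + 21) = -220*23 = -5060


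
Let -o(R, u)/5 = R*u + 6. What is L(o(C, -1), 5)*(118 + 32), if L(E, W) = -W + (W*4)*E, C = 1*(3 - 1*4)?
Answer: -105750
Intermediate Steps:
C = -1 (C = 1*(3 - 4) = 1*(-1) = -1)
o(R, u) = -30 - 5*R*u (o(R, u) = -5*(R*u + 6) = -5*(6 + R*u) = -30 - 5*R*u)
L(E, W) = -W + 4*E*W (L(E, W) = -W + (4*W)*E = -W + 4*E*W)
L(o(C, -1), 5)*(118 + 32) = (5*(-1 + 4*(-30 - 5*(-1)*(-1))))*(118 + 32) = (5*(-1 + 4*(-30 - 5)))*150 = (5*(-1 + 4*(-35)))*150 = (5*(-1 - 140))*150 = (5*(-141))*150 = -705*150 = -105750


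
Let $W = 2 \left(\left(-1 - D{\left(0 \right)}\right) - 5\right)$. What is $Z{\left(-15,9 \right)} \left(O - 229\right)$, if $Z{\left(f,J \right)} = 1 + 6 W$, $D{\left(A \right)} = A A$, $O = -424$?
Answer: $46363$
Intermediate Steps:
$D{\left(A \right)} = A^{2}$
$W = -12$ ($W = 2 \left(\left(-1 - 0^{2}\right) - 5\right) = 2 \left(\left(-1 - 0\right) - 5\right) = 2 \left(\left(-1 + 0\right) - 5\right) = 2 \left(-1 - 5\right) = 2 \left(-6\right) = -12$)
$Z{\left(f,J \right)} = -71$ ($Z{\left(f,J \right)} = 1 + 6 \left(-12\right) = 1 - 72 = -71$)
$Z{\left(-15,9 \right)} \left(O - 229\right) = - 71 \left(-424 - 229\right) = \left(-71\right) \left(-653\right) = 46363$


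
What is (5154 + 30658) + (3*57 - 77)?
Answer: 35906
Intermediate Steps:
(5154 + 30658) + (3*57 - 77) = 35812 + (171 - 77) = 35812 + 94 = 35906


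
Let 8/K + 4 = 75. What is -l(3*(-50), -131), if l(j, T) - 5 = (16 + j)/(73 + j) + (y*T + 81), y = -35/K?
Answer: -25120243/616 ≈ -40780.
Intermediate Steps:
K = 8/71 (K = 8/(-4 + 75) = 8/71 ≈ 0.11268)
y = -2485/8 (y = -35/8/71 = -35*71/8 = -2485/8 ≈ -310.63)
l(j, T) = 86 - 2485*T/8 + (16 + j)/(73 + j) (l(j, T) = 5 + ((16 + j)/(73 + j) + (-2485*T/8 + 81)) = 5 + ((16 + j)/(73 + j) + (81 - 2485*T/8)) = 5 + (81 - 2485*T/8 + (16 + j)/(73 + j)) = 86 - 2485*T/8 + (16 + j)/(73 + j))
-l(3*(-50), -131) = -(50352 - 181405*(-131) + 696*(3*(-50)) - 2485*(-131)*3*(-50))/(8*(73 + 3*(-50))) = -(50352 + 23764055 + 696*(-150) - 2485*(-131)*(-150))/(8*(73 - 150)) = -(50352 + 23764055 - 104400 - 48830250)/(8*(-77)) = -(-1)*(-25120243)/(8*77) = -1*25120243/616 = -25120243/616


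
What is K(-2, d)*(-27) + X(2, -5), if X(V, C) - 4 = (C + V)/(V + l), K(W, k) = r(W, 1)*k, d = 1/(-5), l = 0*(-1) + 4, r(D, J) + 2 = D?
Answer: -181/10 ≈ -18.100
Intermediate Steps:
r(D, J) = -2 + D
l = 4 (l = 0 + 4 = 4)
d = -⅕ ≈ -0.20000
K(W, k) = k*(-2 + W) (K(W, k) = (-2 + W)*k = k*(-2 + W))
X(V, C) = 4 + (C + V)/(4 + V) (X(V, C) = 4 + (C + V)/(V + 4) = 4 + (C + V)/(4 + V))
K(-2, d)*(-27) + X(2, -5) = -(-2 - 2)/5*(-27) + (16 - 5 + 5*2)/(4 + 2) = -⅕*(-4)*(-27) + (16 - 5 + 10)/6 = (⅘)*(-27) + (⅙)*21 = -108/5 + 7/2 = -181/10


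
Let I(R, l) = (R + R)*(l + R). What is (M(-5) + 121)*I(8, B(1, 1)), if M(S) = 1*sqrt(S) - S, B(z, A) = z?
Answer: 18144 + 144*I*sqrt(5) ≈ 18144.0 + 321.99*I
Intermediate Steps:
I(R, l) = 2*R*(R + l) (I(R, l) = (2*R)*(R + l) = 2*R*(R + l))
M(S) = sqrt(S) - S
(M(-5) + 121)*I(8, B(1, 1)) = ((sqrt(-5) - 1*(-5)) + 121)*(2*8*(8 + 1)) = ((I*sqrt(5) + 5) + 121)*(2*8*9) = ((5 + I*sqrt(5)) + 121)*144 = (126 + I*sqrt(5))*144 = 18144 + 144*I*sqrt(5)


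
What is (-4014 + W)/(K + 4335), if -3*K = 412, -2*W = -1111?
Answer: -20751/25186 ≈ -0.82391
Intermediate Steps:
W = 1111/2 (W = -½*(-1111) = 1111/2 ≈ 555.50)
K = -412/3 (K = -⅓*412 = -412/3 ≈ -137.33)
(-4014 + W)/(K + 4335) = (-4014 + 1111/2)/(-412/3 + 4335) = -6917/(2*12593/3) = -6917/2*3/12593 = -20751/25186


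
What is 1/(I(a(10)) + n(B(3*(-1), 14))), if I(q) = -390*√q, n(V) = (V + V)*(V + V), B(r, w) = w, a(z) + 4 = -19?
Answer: 196/1028239 + 195*I*√23/2056478 ≈ 0.00019062 + 0.00045475*I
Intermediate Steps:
a(z) = -23 (a(z) = -4 - 19 = -23)
n(V) = 4*V² (n(V) = (2*V)*(2*V) = 4*V²)
1/(I(a(10)) + n(B(3*(-1), 14))) = 1/(-390*I*√23 + 4*14²) = 1/(-390*I*√23 + 4*196) = 1/(-390*I*√23 + 784) = 1/(784 - 390*I*√23)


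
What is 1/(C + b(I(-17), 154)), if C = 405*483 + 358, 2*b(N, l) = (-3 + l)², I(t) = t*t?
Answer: 2/414747 ≈ 4.8222e-6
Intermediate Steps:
I(t) = t²
b(N, l) = (-3 + l)²/2
C = 195973 (C = 195615 + 358 = 195973)
1/(C + b(I(-17), 154)) = 1/(195973 + (-3 + 154)²/2) = 1/(195973 + (½)*151²) = 1/(195973 + (½)*22801) = 1/(195973 + 22801/2) = 1/(414747/2) = 2/414747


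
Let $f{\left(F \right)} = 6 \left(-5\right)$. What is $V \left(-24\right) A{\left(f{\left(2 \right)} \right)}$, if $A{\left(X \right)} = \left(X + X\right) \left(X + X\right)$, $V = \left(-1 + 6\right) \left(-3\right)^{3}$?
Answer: $11664000$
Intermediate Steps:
$V = -135$ ($V = 5 \left(-27\right) = -135$)
$f{\left(F \right)} = -30$
$A{\left(X \right)} = 4 X^{2}$ ($A{\left(X \right)} = 2 X 2 X = 4 X^{2}$)
$V \left(-24\right) A{\left(f{\left(2 \right)} \right)} = \left(-135\right) \left(-24\right) 4 \left(-30\right)^{2} = 3240 \cdot 4 \cdot 900 = 3240 \cdot 3600 = 11664000$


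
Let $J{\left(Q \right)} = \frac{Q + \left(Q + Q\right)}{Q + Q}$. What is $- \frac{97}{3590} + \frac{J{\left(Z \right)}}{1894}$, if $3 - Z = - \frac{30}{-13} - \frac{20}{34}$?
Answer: $- \frac{178333}{6799460} \approx -0.026228$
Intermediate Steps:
$Z = \frac{283}{221}$ ($Z = 3 - \left(- \frac{30}{-13} - \frac{20}{34}\right) = 3 - \left(\left(-30\right) \left(- \frac{1}{13}\right) - \frac{10}{17}\right) = 3 - \left(\frac{30}{13} - \frac{10}{17}\right) = 3 - \frac{380}{221} = \frac{283}{221} \approx 1.2805$)
$J{\left(Q \right)} = \frac{3}{2}$ ($J{\left(Q \right)} = \frac{Q + 2 Q}{2 Q} = 3 Q \frac{1}{2 Q} = \frac{3}{2}$)
$- \frac{97}{3590} + \frac{J{\left(Z \right)}}{1894} = - \frac{97}{3590} + \frac{3}{2 \cdot 1894} = \left(-97\right) \frac{1}{3590} + \frac{3}{2} \cdot \frac{1}{1894} = - \frac{97}{3590} + \frac{3}{3788} = - \frac{178333}{6799460}$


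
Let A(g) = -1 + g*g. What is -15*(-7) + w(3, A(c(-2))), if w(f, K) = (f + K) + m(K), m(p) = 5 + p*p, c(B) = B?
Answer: 125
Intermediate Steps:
A(g) = -1 + g²
m(p) = 5 + p²
w(f, K) = 5 + K + f + K² (w(f, K) = (f + K) + (5 + K²) = (K + f) + (5 + K²) = 5 + K + f + K²)
-15*(-7) + w(3, A(c(-2))) = -15*(-7) + (5 + (-1 + (-2)²) + 3 + (-1 + (-2)²)²) = 105 + (5 + (-1 + 4) + 3 + (-1 + 4)²) = 105 + (5 + 3 + 3 + 3²) = 105 + (5 + 3 + 3 + 9) = 105 + 20 = 125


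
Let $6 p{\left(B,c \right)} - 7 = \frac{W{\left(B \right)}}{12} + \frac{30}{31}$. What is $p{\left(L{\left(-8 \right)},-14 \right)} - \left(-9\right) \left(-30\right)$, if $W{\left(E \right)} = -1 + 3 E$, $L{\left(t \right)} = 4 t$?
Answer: $- \frac{602683}{2232} \approx -270.02$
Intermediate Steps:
$p{\left(B,c \right)} = \frac{2933}{2232} + \frac{B}{24}$ ($p{\left(B,c \right)} = \frac{7}{6} + \frac{\frac{-1 + 3 B}{12} + \frac{30}{31}}{6} = \frac{7}{6} + \frac{\left(-1 + 3 B\right) \frac{1}{12} + 30 \cdot \frac{1}{31}}{6} = \frac{7}{6} + \frac{\left(- \frac{1}{12} + \frac{B}{4}\right) + \frac{30}{31}}{6} = \frac{7}{6} + \frac{\frac{329}{372} + \frac{B}{4}}{6} = \frac{7}{6} + \left(\frac{329}{2232} + \frac{B}{24}\right) = \frac{2933}{2232} + \frac{B}{24}$)
$p{\left(L{\left(-8 \right)},-14 \right)} - \left(-9\right) \left(-30\right) = \left(\frac{2933}{2232} + \frac{4 \left(-8\right)}{24}\right) - \left(-9\right) \left(-30\right) = \left(\frac{2933}{2232} + \frac{1}{24} \left(-32\right)\right) - 270 = \left(\frac{2933}{2232} - \frac{4}{3}\right) - 270 = - \frac{43}{2232} - 270 = - \frac{602683}{2232}$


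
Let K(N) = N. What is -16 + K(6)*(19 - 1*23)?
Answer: -40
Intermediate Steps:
-16 + K(6)*(19 - 1*23) = -16 + 6*(19 - 1*23) = -16 + 6*(19 - 23) = -16 + 6*(-4) = -16 - 24 = -40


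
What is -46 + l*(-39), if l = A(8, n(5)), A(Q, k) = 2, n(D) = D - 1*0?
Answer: -124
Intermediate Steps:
n(D) = D (n(D) = D + 0 = D)
l = 2
-46 + l*(-39) = -46 + 2*(-39) = -46 - 78 = -124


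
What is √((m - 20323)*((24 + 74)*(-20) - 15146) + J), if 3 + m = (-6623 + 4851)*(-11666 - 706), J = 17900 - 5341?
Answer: I*√374670276389 ≈ 6.121e+5*I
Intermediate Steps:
J = 12559
m = 21923181 (m = -3 + (-6623 + 4851)*(-11666 - 706) = -3 - 1772*(-12372) = -3 + 21923184 = 21923181)
√((m - 20323)*((24 + 74)*(-20) - 15146) + J) = √((21923181 - 20323)*((24 + 74)*(-20) - 15146) + 12559) = √(21902858*(98*(-20) - 15146) + 12559) = √(21902858*(-1960 - 15146) + 12559) = √(21902858*(-17106) + 12559) = √(-374670288948 + 12559) = √(-374670276389) = I*√374670276389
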